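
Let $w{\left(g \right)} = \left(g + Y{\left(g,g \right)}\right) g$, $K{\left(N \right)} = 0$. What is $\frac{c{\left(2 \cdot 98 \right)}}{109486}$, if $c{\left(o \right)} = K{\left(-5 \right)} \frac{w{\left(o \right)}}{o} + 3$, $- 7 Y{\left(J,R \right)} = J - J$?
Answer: $\frac{3}{109486} \approx 2.7401 \cdot 10^{-5}$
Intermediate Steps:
$Y{\left(J,R \right)} = 0$ ($Y{\left(J,R \right)} = - \frac{J - J}{7} = \left(- \frac{1}{7}\right) 0 = 0$)
$w{\left(g \right)} = g^{2}$ ($w{\left(g \right)} = \left(g + 0\right) g = g g = g^{2}$)
$c{\left(o \right)} = 3$ ($c{\left(o \right)} = 0 \frac{o^{2}}{o} + 3 = 0 o + 3 = 0 + 3 = 3$)
$\frac{c{\left(2 \cdot 98 \right)}}{109486} = \frac{3}{109486}$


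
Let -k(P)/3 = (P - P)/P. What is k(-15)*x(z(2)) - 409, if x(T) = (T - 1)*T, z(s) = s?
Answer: -409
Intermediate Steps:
k(P) = 0 (k(P) = -3*(P - P)/P = -0/P = -3*0 = 0)
x(T) = T*(-1 + T) (x(T) = (-1 + T)*T = T*(-1 + T))
k(-15)*x(z(2)) - 409 = 0*(2*(-1 + 2)) - 409 = 0*(2*1) - 409 = 0*2 - 409 = 0 - 409 = -409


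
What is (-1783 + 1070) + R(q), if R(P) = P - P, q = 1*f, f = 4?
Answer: -713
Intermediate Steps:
q = 4 (q = 1*4 = 4)
R(P) = 0
(-1783 + 1070) + R(q) = (-1783 + 1070) + 0 = -713 + 0 = -713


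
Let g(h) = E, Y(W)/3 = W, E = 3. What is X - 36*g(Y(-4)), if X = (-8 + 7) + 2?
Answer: -107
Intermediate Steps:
Y(W) = 3*W
g(h) = 3
X = 1 (X = -1 + 2 = 1)
X - 36*g(Y(-4)) = 1 - 36*3 = 1 - 108 = -107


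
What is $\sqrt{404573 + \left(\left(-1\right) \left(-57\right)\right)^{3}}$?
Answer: $\sqrt{589766} \approx 767.96$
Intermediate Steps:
$\sqrt{404573 + \left(\left(-1\right) \left(-57\right)\right)^{3}} = \sqrt{404573 + 57^{3}} = \sqrt{404573 + 185193} = \sqrt{589766}$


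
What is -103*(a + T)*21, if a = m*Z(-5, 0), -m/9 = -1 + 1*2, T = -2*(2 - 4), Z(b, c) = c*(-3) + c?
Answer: -8652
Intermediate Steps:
Z(b, c) = -2*c (Z(b, c) = -3*c + c = -2*c)
T = 4 (T = -2*(-2) = 4)
m = -9 (m = -9*(-1 + 1*2) = -9*(-1 + 2) = -9*1 = -9)
a = 0 (a = -(-18)*0 = -9*0 = 0)
-103*(a + T)*21 = -103*(0 + 4)*21 = -103*4*21 = -412*21 = -8652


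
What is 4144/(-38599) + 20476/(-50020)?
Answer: -249409001/482680495 ≈ -0.51672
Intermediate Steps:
4144/(-38599) + 20476/(-50020) = 4144*(-1/38599) + 20476*(-1/50020) = -4144/38599 - 5119/12505 = -249409001/482680495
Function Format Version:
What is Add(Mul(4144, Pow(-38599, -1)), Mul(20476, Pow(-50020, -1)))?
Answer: Rational(-249409001, 482680495) ≈ -0.51672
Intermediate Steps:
Add(Mul(4144, Pow(-38599, -1)), Mul(20476, Pow(-50020, -1))) = Add(Mul(4144, Rational(-1, 38599)), Mul(20476, Rational(-1, 50020))) = Add(Rational(-4144, 38599), Rational(-5119, 12505)) = Rational(-249409001, 482680495)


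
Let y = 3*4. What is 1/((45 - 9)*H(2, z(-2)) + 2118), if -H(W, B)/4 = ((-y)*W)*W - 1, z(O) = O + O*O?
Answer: 1/9174 ≈ 0.00010900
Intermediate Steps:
y = 12
z(O) = O + O²
H(W, B) = 4 + 48*W² (H(W, B) = -4*(((-1*12)*W)*W - 1) = -4*((-12*W)*W - 1) = -4*(-12*W² - 1) = -4*(-1 - 12*W²) = 4 + 48*W²)
1/((45 - 9)*H(2, z(-2)) + 2118) = 1/((45 - 9)*(4 + 48*2²) + 2118) = 1/(36*(4 + 48*4) + 2118) = 1/(36*(4 + 192) + 2118) = 1/(36*196 + 2118) = 1/(7056 + 2118) = 1/9174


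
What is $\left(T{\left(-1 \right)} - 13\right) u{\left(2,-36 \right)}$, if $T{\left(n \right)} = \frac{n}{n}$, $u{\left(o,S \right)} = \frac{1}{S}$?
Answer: $\frac{1}{3} \approx 0.33333$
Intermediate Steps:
$T{\left(n \right)} = 1$
$\left(T{\left(-1 \right)} - 13\right) u{\left(2,-36 \right)} = \frac{1 - 13}{-36} = \left(1 - 13\right) \left(- \frac{1}{36}\right) = \left(-12\right) \left(- \frac{1}{36}\right) = \frac{1}{3}$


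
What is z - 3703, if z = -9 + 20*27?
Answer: -3172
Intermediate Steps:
z = 531 (z = -9 + 540 = 531)
z - 3703 = 531 - 3703 = -3172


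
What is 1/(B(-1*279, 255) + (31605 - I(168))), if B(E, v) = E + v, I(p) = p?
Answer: 1/31413 ≈ 3.1834e-5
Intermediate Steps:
1/(B(-1*279, 255) + (31605 - I(168))) = 1/((-1*279 + 255) + (31605 - 1*168)) = 1/((-279 + 255) + (31605 - 168)) = 1/(-24 + 31437) = 1/31413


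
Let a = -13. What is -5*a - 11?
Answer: 54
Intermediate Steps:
-5*a - 11 = -5*(-13) - 11 = 65 - 11 = 54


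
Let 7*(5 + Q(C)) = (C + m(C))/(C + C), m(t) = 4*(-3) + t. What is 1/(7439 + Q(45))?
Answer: 105/780583 ≈ 0.00013451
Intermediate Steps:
m(t) = -12 + t
Q(C) = -5 + (-12 + 2*C)/(14*C) (Q(C) = -5 + ((C + (-12 + C))/(C + C))/7 = -5 + ((-12 + 2*C)/((2*C)))/7 = -5 + ((-12 + 2*C)*(1/(2*C)))/7 = -5 + ((-12 + 2*C)/(2*C))/7 = -5 + (-12 + 2*C)/(14*C))
1/(7439 + Q(45)) = 1/(7439 + (2/7)*(-3 - 17*45)/45) = 1/(7439 + (2/7)*(1/45)*(-3 - 765)) = 1/(7439 + (2/7)*(1/45)*(-768)) = 1/(7439 - 512/105) = 1/(780583/105) = 105/780583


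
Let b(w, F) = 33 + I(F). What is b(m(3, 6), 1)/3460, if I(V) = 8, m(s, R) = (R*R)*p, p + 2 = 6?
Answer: 41/3460 ≈ 0.011850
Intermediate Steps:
p = 4 (p = -2 + 6 = 4)
m(s, R) = 4*R**2 (m(s, R) = (R*R)*4 = R**2*4 = 4*R**2)
b(w, F) = 41 (b(w, F) = 33 + 8 = 41)
b(m(3, 6), 1)/3460 = 41/3460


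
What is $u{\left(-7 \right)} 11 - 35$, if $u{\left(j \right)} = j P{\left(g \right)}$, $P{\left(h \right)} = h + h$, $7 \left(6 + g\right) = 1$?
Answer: $867$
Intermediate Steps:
$g = - \frac{41}{7}$ ($g = -6 + \frac{1}{7} \cdot 1 = -6 + \frac{1}{7} = - \frac{41}{7} \approx -5.8571$)
$P{\left(h \right)} = 2 h$
$u{\left(j \right)} = - \frac{82 j}{7}$ ($u{\left(j \right)} = j 2 \left(- \frac{41}{7}\right) = j \left(- \frac{82}{7}\right) = - \frac{82 j}{7}$)
$u{\left(-7 \right)} 11 - 35 = \left(- \frac{82}{7}\right) \left(-7\right) 11 - 35 = 82 \cdot 11 - 35 = 902 - 35 = 867$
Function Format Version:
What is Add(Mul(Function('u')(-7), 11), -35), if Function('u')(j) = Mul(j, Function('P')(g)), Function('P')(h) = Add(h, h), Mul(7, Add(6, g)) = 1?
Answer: 867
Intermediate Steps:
g = Rational(-41, 7) (g = Add(-6, Mul(Rational(1, 7), 1)) = Add(-6, Rational(1, 7)) = Rational(-41, 7) ≈ -5.8571)
Function('P')(h) = Mul(2, h)
Function('u')(j) = Mul(Rational(-82, 7), j) (Function('u')(j) = Mul(j, Mul(2, Rational(-41, 7))) = Mul(j, Rational(-82, 7)) = Mul(Rational(-82, 7), j))
Add(Mul(Function('u')(-7), 11), -35) = Add(Mul(Mul(Rational(-82, 7), -7), 11), -35) = Add(Mul(82, 11), -35) = Add(902, -35) = 867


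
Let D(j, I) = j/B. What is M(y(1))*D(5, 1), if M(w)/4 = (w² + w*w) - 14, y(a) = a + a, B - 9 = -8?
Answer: -120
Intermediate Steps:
B = 1 (B = 9 - 8 = 1)
D(j, I) = j (D(j, I) = j/1 = j*1 = j)
y(a) = 2*a
M(w) = -56 + 8*w² (M(w) = 4*((w² + w*w) - 14) = 4*((w² + w²) - 14) = 4*(2*w² - 14) = 4*(-14 + 2*w²) = -56 + 8*w²)
M(y(1))*D(5, 1) = (-56 + 8*(2*1)²)*5 = (-56 + 8*2²)*5 = (-56 + 8*4)*5 = (-56 + 32)*5 = -24*5 = -120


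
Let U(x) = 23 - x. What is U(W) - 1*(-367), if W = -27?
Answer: 417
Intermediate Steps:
U(W) - 1*(-367) = (23 - 1*(-27)) - 1*(-367) = (23 + 27) + 367 = 50 + 367 = 417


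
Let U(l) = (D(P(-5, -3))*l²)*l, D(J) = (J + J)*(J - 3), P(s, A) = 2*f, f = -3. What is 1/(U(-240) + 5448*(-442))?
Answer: -1/1495400016 ≈ -6.6872e-10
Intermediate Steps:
P(s, A) = -6 (P(s, A) = 2*(-3) = -6)
D(J) = 2*J*(-3 + J) (D(J) = (2*J)*(-3 + J) = 2*J*(-3 + J))
U(l) = 108*l³ (U(l) = ((2*(-6)*(-3 - 6))*l²)*l = ((2*(-6)*(-9))*l²)*l = (108*l²)*l = 108*l³)
1/(U(-240) + 5448*(-442)) = 1/(108*(-240)³ + 5448*(-442)) = 1/(108*(-13824000) - 2408016) = 1/(-1492992000 - 2408016) = 1/(-1495400016) = -1/1495400016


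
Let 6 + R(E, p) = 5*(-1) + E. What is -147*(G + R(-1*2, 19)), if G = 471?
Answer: -67326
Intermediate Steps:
R(E, p) = -11 + E (R(E, p) = -6 + (5*(-1) + E) = -6 + (-5 + E) = -11 + E)
-147*(G + R(-1*2, 19)) = -147*(471 + (-11 - 1*2)) = -147*(471 + (-11 - 2)) = -147*(471 - 13) = -147*458 = -67326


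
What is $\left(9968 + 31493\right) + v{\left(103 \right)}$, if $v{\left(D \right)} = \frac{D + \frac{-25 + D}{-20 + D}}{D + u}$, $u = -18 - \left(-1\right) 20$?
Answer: $\frac{361341242}{8715} \approx 41462.0$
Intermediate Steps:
$u = 2$ ($u = -18 - -20 = -18 + 20 = 2$)
$v{\left(D \right)} = \frac{D + \frac{-25 + D}{-20 + D}}{2 + D}$ ($v{\left(D \right)} = \frac{D + \frac{-25 + D}{-20 + D}}{D + 2} = \frac{D + \frac{-25 + D}{-20 + D}}{2 + D}$)
$\left(9968 + 31493\right) + v{\left(103 \right)} = \left(9968 + 31493\right) + \frac{-25 + 103^{2} - 1957}{-40 + 103^{2} - 1854} = 41461 + \frac{-25 + 10609 - 1957}{-40 + 10609 - 1854} = 41461 + \frac{1}{8715} \cdot 8627 = 41461 + \frac{8627}{8715} = \frac{361341242}{8715}$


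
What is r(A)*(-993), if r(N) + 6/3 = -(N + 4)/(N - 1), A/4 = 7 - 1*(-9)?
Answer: 64214/21 ≈ 3057.8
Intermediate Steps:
A = 64 (A = 4*(7 - 1*(-9)) = 4*(7 + 9) = 4*16 = 64)
r(N) = -2 - (4 + N)/(-1 + N) (r(N) = -2 - (N + 4)/(N - 1) = -2 - (4 + N)/(-1 + N))
r(A)*(-993) = ((-2 - 3*64)/(-1 + 64))*(-993) = ((-2 - 192)/63)*(-993) = ((1/63)*(-194))*(-993) = -194/63*(-993) = 64214/21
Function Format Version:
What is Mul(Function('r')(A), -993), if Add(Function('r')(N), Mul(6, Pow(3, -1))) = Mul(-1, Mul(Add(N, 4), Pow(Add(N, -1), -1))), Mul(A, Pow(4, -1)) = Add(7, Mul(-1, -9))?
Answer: Rational(64214, 21) ≈ 3057.8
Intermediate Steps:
A = 64 (A = Mul(4, Add(7, Mul(-1, -9))) = Mul(4, Add(7, 9)) = Mul(4, 16) = 64)
Function('r')(N) = Add(-2, Mul(-1, Pow(Add(-1, N), -1), Add(4, N))) (Function('r')(N) = Add(-2, Mul(-1, Mul(Add(N, 4), Pow(Add(N, -1), -1)))) = Add(-2, Mul(-1, Mul(Add(4, N), Pow(Add(-1, N), -1)))) = Add(-2, Mul(-1, Mul(Pow(Add(-1, N), -1), Add(4, N)))) = Add(-2, Mul(-1, Pow(Add(-1, N), -1), Add(4, N))))
Mul(Function('r')(A), -993) = Mul(Mul(Pow(Add(-1, 64), -1), Add(-2, Mul(-3, 64))), -993) = Mul(Mul(Pow(63, -1), Add(-2, -192)), -993) = Mul(Mul(Rational(1, 63), -194), -993) = Mul(Rational(-194, 63), -993) = Rational(64214, 21)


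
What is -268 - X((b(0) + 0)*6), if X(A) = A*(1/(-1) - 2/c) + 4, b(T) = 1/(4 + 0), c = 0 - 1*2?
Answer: -272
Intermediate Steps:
c = -2 (c = 0 - 2 = -2)
b(T) = 1/4
X(A) = 4 (X(A) = A*(1/(-1) - 2/(-2)) + 4 = A*(1*(-1) - 2*(-1/2)) + 4 = A*(-1 + 1) + 4 = A*0 + 4 = 0 + 4 = 4)
-268 - X((b(0) + 0)*6) = -268 - 1*4 = -268 - 4 = -272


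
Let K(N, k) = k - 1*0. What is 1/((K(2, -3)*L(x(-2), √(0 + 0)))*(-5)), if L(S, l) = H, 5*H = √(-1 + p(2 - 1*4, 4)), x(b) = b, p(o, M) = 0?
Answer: -I/3 ≈ -0.33333*I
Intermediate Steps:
K(N, k) = k (K(N, k) = k + 0 = k)
H = I/5 (H = √(-1 + 0)/5 = √(-1)/5 = I/5 ≈ 0.2*I)
L(S, l) = I/5
1/((K(2, -3)*L(x(-2), √(0 + 0)))*(-5)) = 1/(-3*I/5*(-5)) = 1/(3*I) = -I/3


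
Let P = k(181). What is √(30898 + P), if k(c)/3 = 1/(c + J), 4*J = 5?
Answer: √22524654/27 ≈ 175.78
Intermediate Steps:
J = 5/4 (J = (¼)*5 = 5/4 ≈ 1.2500)
k(c) = 3/(5/4 + c) (k(c) = 3/(c + 5/4) = 3/(5/4 + c))
P = 4/243 (P = 12/(5 + 4*181) = 12/(5 + 724) = 12/729 = 12*(1/729) = 4/243 ≈ 0.016461)
√(30898 + P) = √(30898 + 4/243) = √(7508218/243) = √22524654/27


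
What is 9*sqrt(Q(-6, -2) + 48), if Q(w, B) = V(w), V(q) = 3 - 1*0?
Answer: 9*sqrt(51) ≈ 64.273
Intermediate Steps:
V(q) = 3 (V(q) = 3 + 0 = 3)
Q(w, B) = 3
9*sqrt(Q(-6, -2) + 48) = 9*sqrt(3 + 48) = 9*sqrt(51)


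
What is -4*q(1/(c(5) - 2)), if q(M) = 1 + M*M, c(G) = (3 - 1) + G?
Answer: -104/25 ≈ -4.1600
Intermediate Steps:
c(G) = 2 + G
q(M) = 1 + M²
-4*q(1/(c(5) - 2)) = -4*(1 + (1/((2 + 5) - 2))²) = -4*(1 + (1/(7 - 2))²) = -4*(1 + (1/5)²) = -4*(1 + (⅕)²) = -4*(1 + 1/25) = -4*26/25 = -104/25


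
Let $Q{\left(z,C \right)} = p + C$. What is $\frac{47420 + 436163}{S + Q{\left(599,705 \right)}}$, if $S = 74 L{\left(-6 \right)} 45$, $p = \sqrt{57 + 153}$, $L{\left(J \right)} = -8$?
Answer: $- \frac{119445001}{6405943} - \frac{483583 \sqrt{210}}{672624015} \approx -18.656$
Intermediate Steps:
$p = \sqrt{210} \approx 14.491$
$Q{\left(z,C \right)} = C + \sqrt{210}$ ($Q{\left(z,C \right)} = \sqrt{210} + C = C + \sqrt{210}$)
$S = -26640$ ($S = 74 \left(-8\right) 45 = \left(-592\right) 45 = -26640$)
$\frac{47420 + 436163}{S + Q{\left(599,705 \right)}} = \frac{47420 + 436163}{-26640 + \left(705 + \sqrt{210}\right)} = \frac{483583}{-25935 + \sqrt{210}}$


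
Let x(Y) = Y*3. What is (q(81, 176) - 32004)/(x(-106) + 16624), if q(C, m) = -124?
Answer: -16064/8153 ≈ -1.9703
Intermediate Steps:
x(Y) = 3*Y
(q(81, 176) - 32004)/(x(-106) + 16624) = (-124 - 32004)/(3*(-106) + 16624) = -32128/(-318 + 16624) = -32128/16306 = -32128*1/16306 = -16064/8153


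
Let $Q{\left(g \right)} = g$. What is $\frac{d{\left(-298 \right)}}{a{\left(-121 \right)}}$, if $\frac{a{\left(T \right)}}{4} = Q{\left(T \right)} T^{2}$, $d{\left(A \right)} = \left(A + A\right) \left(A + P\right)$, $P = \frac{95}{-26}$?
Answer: $- \frac{106237}{4187326} \approx -0.025371$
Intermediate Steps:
$P = - \frac{95}{26}$ ($P = 95 \left(- \frac{1}{26}\right) = - \frac{95}{26} \approx -3.6538$)
$d{\left(A \right)} = 2 A \left(- \frac{95}{26} + A\right)$ ($d{\left(A \right)} = \left(A + A\right) \left(A - \frac{95}{26}\right) = 2 A \left(- \frac{95}{26} + A\right)$)
$a{\left(T \right)} = 4 T^{3}$ ($a{\left(T \right)} = 4 T T^{2} = 4 T^{3}$)
$\frac{d{\left(-298 \right)}}{a{\left(-121 \right)}} = \frac{\frac{1}{13} \left(-298\right) \left(-95 + 26 \left(-298\right)\right)}{4 \left(-121\right)^{3}} = \frac{\frac{1}{13} \left(-298\right) \left(-95 - 7748\right)}{4 \left(-1771561\right)} = \frac{\frac{1}{13} \left(-298\right) \left(-7843\right)}{-7086244} = \frac{2337214}{13} \left(- \frac{1}{7086244}\right) = - \frac{106237}{4187326}$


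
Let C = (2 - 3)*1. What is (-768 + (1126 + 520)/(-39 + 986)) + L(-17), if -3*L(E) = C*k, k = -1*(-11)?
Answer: -2166533/2841 ≈ -762.59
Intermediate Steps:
k = 11
C = -1 (C = -1*1 = -1)
L(E) = 11/3 (L(E) = -(-1)*11/3 = -1/3*(-11) = 11/3)
(-768 + (1126 + 520)/(-39 + 986)) + L(-17) = (-768 + (1126 + 520)/(-39 + 986)) + 11/3 = (-768 + 1646/947) + 11/3 = -725650/947 + 11/3 = -2166533/2841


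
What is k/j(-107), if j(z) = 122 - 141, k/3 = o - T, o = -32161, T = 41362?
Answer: 220569/19 ≈ 11609.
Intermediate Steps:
k = -220569 (k = 3*(-32161 - 1*41362) = 3*(-32161 - 41362) = 3*(-73523) = -220569)
j(z) = -19
k/j(-107) = -220569/(-19) = -220569*(-1/19) = 220569/19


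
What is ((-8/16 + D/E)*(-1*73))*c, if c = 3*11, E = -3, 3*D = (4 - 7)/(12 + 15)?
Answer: 63437/54 ≈ 1174.8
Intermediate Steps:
D = -1/27 (D = ((4 - 7)/(12 + 15))/3 = (-3/27)/3 = (-3*1/27)/3 = (1/3)*(-1/9) = -1/27 ≈ -0.037037)
c = 33
((-8/16 + D/E)*(-1*73))*c = ((-8/16 - 1/27/(-3))*(-1*73))*33 = ((-8*1/16 - 1/27*(-1/3))*(-73))*33 = ((-1/2 + 1/81)*(-73))*33 = -79/162*(-73)*33 = (5767/162)*33 = 63437/54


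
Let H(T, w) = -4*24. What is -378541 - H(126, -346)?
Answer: -378445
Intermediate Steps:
H(T, w) = -96
-378541 - H(126, -346) = -378541 - 1*(-96) = -378541 + 96 = -378445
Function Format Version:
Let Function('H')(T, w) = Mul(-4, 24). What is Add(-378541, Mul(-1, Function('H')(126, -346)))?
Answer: -378445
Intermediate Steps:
Function('H')(T, w) = -96
Add(-378541, Mul(-1, Function('H')(126, -346))) = Add(-378541, Mul(-1, -96)) = Add(-378541, 96) = -378445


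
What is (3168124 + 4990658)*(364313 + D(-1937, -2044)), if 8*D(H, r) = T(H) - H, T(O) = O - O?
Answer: 11897303167431/4 ≈ 2.9743e+12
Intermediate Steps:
T(O) = 0
D(H, r) = -H/8 (D(H, r) = (0 - H)/8 = (-H)/8 = -H/8)
(3168124 + 4990658)*(364313 + D(-1937, -2044)) = (3168124 + 4990658)*(364313 - 1/8*(-1937)) = 8158782*(364313 + 1937/8) = 8158782*(2916441/8) = 11897303167431/4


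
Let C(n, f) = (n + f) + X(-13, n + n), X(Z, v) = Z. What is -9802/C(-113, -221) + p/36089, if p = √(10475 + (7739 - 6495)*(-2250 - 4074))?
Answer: 9802/347 + I*√7856581/36089 ≈ 28.248 + 0.077668*I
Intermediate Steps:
p = I*√7856581 (p = √(10475 + 1244*(-6324)) = √(10475 - 7867056) = √(-7856581) = I*√7856581 ≈ 2803.0*I)
C(n, f) = -13 + f + n (C(n, f) = (n + f) - 13 = (f + n) - 13 = -13 + f + n)
-9802/C(-113, -221) + p/36089 = -9802/(-13 - 221 - 113) + (I*√7856581)/36089 = -9802/(-347) + (I*√7856581)*(1/36089) = -9802*(-1/347) + I*√7856581/36089 = 9802/347 + I*√7856581/36089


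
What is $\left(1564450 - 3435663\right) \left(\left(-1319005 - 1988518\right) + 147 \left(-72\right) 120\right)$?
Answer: $8565670242439$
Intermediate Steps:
$\left(1564450 - 3435663\right) \left(\left(-1319005 - 1988518\right) + 147 \left(-72\right) 120\right) = - 1871213 \left(\left(-1319005 - 1988518\right) - 1270080\right) = - 1871213 \left(-3307523 - 1270080\right) = \left(-1871213\right) \left(-4577603\right) = 8565670242439$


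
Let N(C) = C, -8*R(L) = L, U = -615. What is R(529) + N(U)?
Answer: -5449/8 ≈ -681.13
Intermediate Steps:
R(L) = -L/8
R(529) + N(U) = -⅛*529 - 615 = -529/8 - 615 = -5449/8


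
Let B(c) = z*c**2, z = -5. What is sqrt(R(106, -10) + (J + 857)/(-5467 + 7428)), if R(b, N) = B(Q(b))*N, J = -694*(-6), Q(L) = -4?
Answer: 3*sqrt(342918109)/1961 ≈ 28.329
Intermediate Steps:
B(c) = -5*c**2
J = 4164
R(b, N) = -80*N (R(b, N) = (-5*(-4)**2)*N = (-5*16)*N = -80*N)
sqrt(R(106, -10) + (J + 857)/(-5467 + 7428)) = sqrt(-80*(-10) + (4164 + 857)/(-5467 + 7428)) = sqrt(800 + 5021/1961) = sqrt(1573821/1961) = 3*sqrt(342918109)/1961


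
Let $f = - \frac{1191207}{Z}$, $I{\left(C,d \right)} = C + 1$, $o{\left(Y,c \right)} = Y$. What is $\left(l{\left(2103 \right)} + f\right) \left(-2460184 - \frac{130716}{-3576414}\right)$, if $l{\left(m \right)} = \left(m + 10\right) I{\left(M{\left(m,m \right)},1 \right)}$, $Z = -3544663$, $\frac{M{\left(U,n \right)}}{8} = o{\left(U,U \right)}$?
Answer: $- \frac{184796459014306562609085620}{2112863729747} \approx -8.7463 \cdot 10^{13}$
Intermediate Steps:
$M{\left(U,n \right)} = 8 U$
$I{\left(C,d \right)} = 1 + C$
$l{\left(m \right)} = \left(1 + 8 m\right) \left(10 + m\right)$ ($l{\left(m \right)} = \left(m + 10\right) \left(1 + 8 m\right) = \left(10 + m\right) \left(1 + 8 m\right) = \left(1 + 8 m\right) \left(10 + m\right)$)
$f = \frac{1191207}{3544663}$ ($f = - \frac{1191207}{-3544663} = \left(-1191207\right) \left(- \frac{1}{3544663}\right) = \frac{1191207}{3544663} \approx 0.33606$)
$\left(l{\left(2103 \right)} + f\right) \left(-2460184 - \frac{130716}{-3576414}\right) = \left(\left(1 + 8 \cdot 2103\right) \left(10 + 2103\right) + \frac{1191207}{3544663}\right) \left(-2460184 - \frac{130716}{-3576414}\right) = \left(\left(1 + 16824\right) 2113 + \frac{1191207}{3544663}\right) \left(-2460184 - - \frac{21786}{596069}\right) = \left(16825 \cdot 2113 + \frac{1191207}{3544663}\right) \left(-2460184 + \frac{21786}{596069}\right) = \left(35551225 + \frac{1191207}{3544663}\right) \left(- \frac{1466439394910}{596069}\right) = \frac{126017113053382}{3544663} \left(- \frac{1466439394910}{596069}\right) = - \frac{184796459014306562609085620}{2112863729747}$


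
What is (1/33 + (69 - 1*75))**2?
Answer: 38809/1089 ≈ 35.637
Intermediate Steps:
(1/33 + (69 - 1*75))**2 = (1/33 + (69 - 75))**2 = (1/33 - 6)**2 = (-197/33)**2 = 38809/1089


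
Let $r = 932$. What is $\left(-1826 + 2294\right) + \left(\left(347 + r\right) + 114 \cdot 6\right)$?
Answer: $2431$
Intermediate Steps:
$\left(-1826 + 2294\right) + \left(\left(347 + r\right) + 114 \cdot 6\right) = \left(-1826 + 2294\right) + \left(\left(347 + 932\right) + 114 \cdot 6\right) = 468 + \left(1279 + 684\right) = 468 + 1963 = 2431$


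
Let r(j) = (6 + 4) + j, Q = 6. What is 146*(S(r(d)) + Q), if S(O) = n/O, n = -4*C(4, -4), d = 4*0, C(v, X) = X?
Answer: 5548/5 ≈ 1109.6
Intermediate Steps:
d = 0
r(j) = 10 + j
n = 16 (n = -4*(-4) = 16)
S(O) = 16/O
146*(S(r(d)) + Q) = 146*(16/(10 + 0) + 6) = 146*(16/10 + 6) = 146*(16*(1/10) + 6) = 146*(8/5 + 6) = 146*(38/5) = 5548/5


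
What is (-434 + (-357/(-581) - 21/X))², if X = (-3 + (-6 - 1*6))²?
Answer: 7281394940836/38750625 ≈ 1.8790e+5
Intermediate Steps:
X = 225 (X = (-3 + (-6 - 6))² = (-3 - 12)² = (-15)² = 225)
(-434 + (-357/(-581) - 21/X))² = (-434 + (-357/(-581) - 21/225))² = (-434 + (-357*(-1/581) - 21*1/225))² = (-434 + (51/83 - 7/75))² = (-434 + 3244/6225)² = (-2698406/6225)² = 7281394940836/38750625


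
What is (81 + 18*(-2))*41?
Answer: 1845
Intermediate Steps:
(81 + 18*(-2))*41 = (81 - 36)*41 = 45*41 = 1845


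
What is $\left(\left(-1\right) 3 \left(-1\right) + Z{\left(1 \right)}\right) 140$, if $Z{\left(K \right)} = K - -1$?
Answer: $700$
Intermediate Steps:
$Z{\left(K \right)} = 1 + K$ ($Z{\left(K \right)} = K + 1 = 1 + K$)
$\left(\left(-1\right) 3 \left(-1\right) + Z{\left(1 \right)}\right) 140 = \left(\left(-1\right) 3 \left(-1\right) + \left(1 + 1\right)\right) 140 = \left(\left(-3\right) \left(-1\right) + 2\right) 140 = \left(3 + 2\right) 140 = 5 \cdot 140 = 700$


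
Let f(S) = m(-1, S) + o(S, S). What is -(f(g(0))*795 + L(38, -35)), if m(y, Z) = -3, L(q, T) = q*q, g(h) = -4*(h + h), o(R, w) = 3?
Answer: -1444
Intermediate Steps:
g(h) = -8*h
L(q, T) = q**2
f(S) = 0 (f(S) = -3 + 3 = 0)
-(f(g(0))*795 + L(38, -35)) = -(0*795 + 38**2) = -(0 + 1444) = -1*1444 = -1444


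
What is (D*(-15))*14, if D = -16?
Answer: 3360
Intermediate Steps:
(D*(-15))*14 = -16*(-15)*14 = 240*14 = 3360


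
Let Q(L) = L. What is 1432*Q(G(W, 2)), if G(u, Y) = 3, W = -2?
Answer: 4296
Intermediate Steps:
1432*Q(G(W, 2)) = 1432*3 = 4296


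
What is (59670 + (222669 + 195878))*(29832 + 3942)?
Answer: 16151300958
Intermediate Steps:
(59670 + (222669 + 195878))*(29832 + 3942) = (59670 + 418547)*33774 = 478217*33774 = 16151300958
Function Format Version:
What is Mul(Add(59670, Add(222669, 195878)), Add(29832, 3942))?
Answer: 16151300958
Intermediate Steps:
Mul(Add(59670, Add(222669, 195878)), Add(29832, 3942)) = Mul(Add(59670, 418547), 33774) = Mul(478217, 33774) = 16151300958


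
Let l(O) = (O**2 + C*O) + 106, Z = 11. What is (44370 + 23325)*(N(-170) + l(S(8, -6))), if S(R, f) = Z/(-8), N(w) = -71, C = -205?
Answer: 1381045695/64 ≈ 2.1579e+7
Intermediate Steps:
S(R, f) = -11/8 (S(R, f) = 11/(-8) = 11*(-1/8) = -11/8)
l(O) = 106 + O**2 - 205*O (l(O) = (O**2 - 205*O) + 106 = 106 + O**2 - 205*O)
(44370 + 23325)*(N(-170) + l(S(8, -6))) = (44370 + 23325)*(-71 + (106 + (-11/8)**2 - 205*(-11/8))) = 67695*(-71 + (106 + 121/64 + 2255/8)) = 67695*(-71 + 24945/64) = 67695*(20401/64) = 1381045695/64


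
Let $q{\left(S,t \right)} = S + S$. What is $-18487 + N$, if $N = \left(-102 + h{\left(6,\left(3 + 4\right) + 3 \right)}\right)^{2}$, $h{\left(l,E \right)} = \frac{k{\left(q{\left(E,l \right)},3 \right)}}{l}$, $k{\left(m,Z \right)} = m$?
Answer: $- \frac{78767}{9} \approx -8751.9$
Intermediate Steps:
$q{\left(S,t \right)} = 2 S$
$h{\left(l,E \right)} = \frac{2 E}{l}$
$N = \frac{87616}{9}$ ($N = \left(-102 + \frac{2 \left(\left(3 + 4\right) + 3\right)}{6}\right)^{2} = \left(-102 + 2 \left(7 + 3\right) \frac{1}{6}\right)^{2} = \left(-102 + 2 \cdot 10 \cdot \frac{1}{6}\right)^{2} = \left(-102 + \frac{10}{3}\right)^{2} = \left(- \frac{296}{3}\right)^{2} = \frac{87616}{9} \approx 9735.1$)
$-18487 + N = -18487 + \frac{87616}{9} = - \frac{78767}{9}$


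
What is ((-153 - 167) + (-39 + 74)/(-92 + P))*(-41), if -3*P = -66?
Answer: 26281/2 ≈ 13141.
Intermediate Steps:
P = 22 (P = -⅓*(-66) = 22)
((-153 - 167) + (-39 + 74)/(-92 + P))*(-41) = ((-153 - 167) + (-39 + 74)/(-92 + 22))*(-41) = (-320 + 35/(-70))*(-41) = (-320 + 35*(-1/70))*(-41) = (-320 - ½)*(-41) = -641/2*(-41) = 26281/2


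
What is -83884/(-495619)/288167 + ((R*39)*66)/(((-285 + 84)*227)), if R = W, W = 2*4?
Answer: -14631676795948/32420376164671 ≈ -0.45131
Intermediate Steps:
W = 8
R = 8
-83884/(-495619)/288167 + ((R*39)*66)/(((-285 + 84)*227)) = -83884/(-495619)/288167 + ((8*39)*66)/(((-285 + 84)*227)) = -83884*(-1/495619)*(1/288167) + (312*66)/((-201*227)) = (83884/495619)*(1/288167) + 20592/(-45627) = 1252/2131657319 + 20592*(-1/45627) = 1252/2131657319 - 6864/15209 = -14631676795948/32420376164671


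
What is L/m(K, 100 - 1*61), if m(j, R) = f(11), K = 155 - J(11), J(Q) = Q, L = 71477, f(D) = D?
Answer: 71477/11 ≈ 6497.9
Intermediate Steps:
K = 144 (K = 155 - 1*11 = 155 - 11 = 144)
m(j, R) = 11
L/m(K, 100 - 1*61) = 71477/11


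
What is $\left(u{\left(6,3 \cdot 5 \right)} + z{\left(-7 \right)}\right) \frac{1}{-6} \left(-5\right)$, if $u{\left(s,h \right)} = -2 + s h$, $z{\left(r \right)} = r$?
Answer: $\frac{135}{2} \approx 67.5$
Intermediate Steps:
$u{\left(s,h \right)} = -2 + h s$
$\left(u{\left(6,3 \cdot 5 \right)} + z{\left(-7 \right)}\right) \frac{1}{-6} \left(-5\right) = \left(\left(-2 + 3 \cdot 5 \cdot 6\right) - 7\right) \frac{1}{-6} \left(-5\right) = \left(\left(-2 + 15 \cdot 6\right) - 7\right) \left(\left(- \frac{1}{6}\right) \left(-5\right)\right) = \left(\left(-2 + 90\right) - 7\right) \frac{5}{6} = \left(88 - 7\right) \frac{5}{6} = 81 \cdot \frac{5}{6} = \frac{135}{2}$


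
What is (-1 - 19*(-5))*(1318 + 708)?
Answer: 190444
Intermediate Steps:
(-1 - 19*(-5))*(1318 + 708) = (-1 + 95)*2026 = 94*2026 = 190444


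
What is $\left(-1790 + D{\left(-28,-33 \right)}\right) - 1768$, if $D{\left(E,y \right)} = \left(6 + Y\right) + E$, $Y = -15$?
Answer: $-3595$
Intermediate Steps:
$D{\left(E,y \right)} = -9 + E$ ($D{\left(E,y \right)} = \left(6 - 15\right) + E = -9 + E$)
$\left(-1790 + D{\left(-28,-33 \right)}\right) - 1768 = \left(-1790 - 37\right) - 1768 = -1827 - 1768 = -3595$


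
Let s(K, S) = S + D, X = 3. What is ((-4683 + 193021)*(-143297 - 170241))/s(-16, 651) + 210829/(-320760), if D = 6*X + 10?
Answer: -18941237344314331/217796040 ≈ -8.6968e+7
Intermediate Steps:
D = 28 (D = 6*3 + 10 = 18 + 10 = 28)
s(K, S) = 28 + S (s(K, S) = S + 28 = 28 + S)
((-4683 + 193021)*(-143297 - 170241))/s(-16, 651) + 210829/(-320760) = ((-4683 + 193021)*(-143297 - 170241))/(28 + 651) + 210829/(-320760) = (188338*(-313538))/679 + 210829*(-1/320760) = -59051119844*1/679 - 210829/320760 = -59051119844/679 - 210829/320760 = -18941237344314331/217796040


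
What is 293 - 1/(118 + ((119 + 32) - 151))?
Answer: 34573/118 ≈ 292.99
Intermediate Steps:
293 - 1/(118 + ((119 + 32) - 151)) = 293 - 1/(118 + (151 - 151)) = 293 - 1/(118 + 0) = 293 - 1/118 = 34573/118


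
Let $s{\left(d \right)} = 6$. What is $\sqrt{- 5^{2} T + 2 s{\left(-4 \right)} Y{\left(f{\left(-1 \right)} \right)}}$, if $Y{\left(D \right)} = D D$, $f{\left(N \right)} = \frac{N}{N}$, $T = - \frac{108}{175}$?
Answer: $\frac{8 \sqrt{21}}{7} \approx 5.2372$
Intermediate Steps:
$T = - \frac{108}{175}$ ($T = \left(-108\right) \frac{1}{175} = - \frac{108}{175} \approx -0.61714$)
$f{\left(N \right)} = 1$
$Y{\left(D \right)} = D^{2}$
$\sqrt{- 5^{2} T + 2 s{\left(-4 \right)} Y{\left(f{\left(-1 \right)} \right)}} = \sqrt{- 5^{2} \left(- \frac{108}{175}\right) + 2 \cdot 6 \cdot 1^{2}} = \sqrt{\left(-1\right) 25 \left(- \frac{108}{175}\right) + 12 \cdot 1} = \sqrt{\left(-25\right) \left(- \frac{108}{175}\right) + 12} = \sqrt{\frac{108}{7} + 12} = \sqrt{\frac{192}{7}} = \frac{8 \sqrt{21}}{7}$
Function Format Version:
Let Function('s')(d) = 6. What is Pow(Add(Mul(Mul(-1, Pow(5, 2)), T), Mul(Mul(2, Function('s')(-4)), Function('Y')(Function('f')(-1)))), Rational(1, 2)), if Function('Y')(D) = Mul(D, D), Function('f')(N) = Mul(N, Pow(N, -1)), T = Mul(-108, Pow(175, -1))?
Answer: Mul(Rational(8, 7), Pow(21, Rational(1, 2))) ≈ 5.2372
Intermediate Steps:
T = Rational(-108, 175) (T = Mul(-108, Rational(1, 175)) = Rational(-108, 175) ≈ -0.61714)
Function('f')(N) = 1
Function('Y')(D) = Pow(D, 2)
Pow(Add(Mul(Mul(-1, Pow(5, 2)), T), Mul(Mul(2, Function('s')(-4)), Function('Y')(Function('f')(-1)))), Rational(1, 2)) = Pow(Add(Mul(Mul(-1, Pow(5, 2)), Rational(-108, 175)), Mul(Mul(2, 6), Pow(1, 2))), Rational(1, 2)) = Pow(Add(Mul(Mul(-1, 25), Rational(-108, 175)), Mul(12, 1)), Rational(1, 2)) = Pow(Add(Mul(-25, Rational(-108, 175)), 12), Rational(1, 2)) = Pow(Add(Rational(108, 7), 12), Rational(1, 2)) = Pow(Rational(192, 7), Rational(1, 2)) = Mul(Rational(8, 7), Pow(21, Rational(1, 2)))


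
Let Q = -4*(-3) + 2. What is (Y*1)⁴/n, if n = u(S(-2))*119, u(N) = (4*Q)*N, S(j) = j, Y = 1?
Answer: -1/13328 ≈ -7.5030e-5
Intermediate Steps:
Q = 14 (Q = 12 + 2 = 14)
u(N) = 56*N (u(N) = (4*14)*N = 56*N)
n = -13328 (n = (56*(-2))*119 = -112*119 = -13328)
(Y*1)⁴/n = (1*1)⁴/(-13328) = 1⁴*(-1/13328) = 1*(-1/13328) = -1/13328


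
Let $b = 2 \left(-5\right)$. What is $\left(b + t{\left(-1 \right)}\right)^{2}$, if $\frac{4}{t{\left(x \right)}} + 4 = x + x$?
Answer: $\frac{1024}{9} \approx 113.78$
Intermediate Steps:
$t{\left(x \right)} = \frac{4}{-4 + 2 x}$ ($t{\left(x \right)} = \frac{4}{-4 + \left(x + x\right)} = \frac{4}{-4 + 2 x}$)
$b = -10$
$\left(b + t{\left(-1 \right)}\right)^{2} = \left(-10 + \frac{2}{-2 - 1}\right)^{2} = \left(-10 + \frac{2}{-3}\right)^{2} = \left(-10 + 2 \left(- \frac{1}{3}\right)\right)^{2} = \left(-10 - \frac{2}{3}\right)^{2} = \left(- \frac{32}{3}\right)^{2} = \frac{1024}{9}$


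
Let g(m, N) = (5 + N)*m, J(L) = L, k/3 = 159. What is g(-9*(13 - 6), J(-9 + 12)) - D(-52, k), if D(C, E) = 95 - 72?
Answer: -527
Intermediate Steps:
k = 477 (k = 3*159 = 477)
D(C, E) = 23
g(m, N) = m*(5 + N)
g(-9*(13 - 6), J(-9 + 12)) - D(-52, k) = (-9*(13 - 6))*(5 + (-9 + 12)) - 1*23 = (-9*7)*(5 + 3) - 23 = -63*8 - 23 = -504 - 23 = -527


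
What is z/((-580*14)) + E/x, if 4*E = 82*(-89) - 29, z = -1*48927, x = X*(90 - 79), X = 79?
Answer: 27643753/7056280 ≈ 3.9176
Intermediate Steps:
x = 869 (x = 79*(90 - 79) = 79*11 = 869)
z = -48927
E = -7327/4 (E = (82*(-89) - 29)/4 = (-7298 - 29)/4 = (¼)*(-7327) = -7327/4 ≈ -1831.8)
z/((-580*14)) + E/x = -48927/((-580*14)) - 7327/4/869 = -48927/(-8120) - 7327/4*1/869 = -48927*(-1/8120) - 7327/3476 = 48927/8120 - 7327/3476 = 27643753/7056280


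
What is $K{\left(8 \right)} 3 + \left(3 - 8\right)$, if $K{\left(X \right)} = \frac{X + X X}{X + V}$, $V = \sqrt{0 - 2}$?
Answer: $\frac{233}{11} - \frac{36 i \sqrt{2}}{11} \approx 21.182 - 4.6283 i$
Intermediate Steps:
$V = i \sqrt{2}$ ($V = \sqrt{-2} = i \sqrt{2} \approx 1.4142 i$)
$K{\left(X \right)} = \frac{X + X^{2}}{X + i \sqrt{2}}$ ($K{\left(X \right)} = \frac{X + X X}{X + i \sqrt{2}} = \frac{X + X^{2}}{X + i \sqrt{2}}$)
$K{\left(8 \right)} 3 + \left(3 - 8\right) = \frac{8 \left(1 + 8\right)}{8 + i \sqrt{2}} \cdot 3 + \left(3 - 8\right) = 8 \frac{1}{8 + i \sqrt{2}} \cdot 9 \cdot 3 + \left(3 - 8\right) = \frac{72}{8 + i \sqrt{2}} \cdot 3 - 5 = \frac{216}{8 + i \sqrt{2}} - 5 = -5 + \frac{216}{8 + i \sqrt{2}}$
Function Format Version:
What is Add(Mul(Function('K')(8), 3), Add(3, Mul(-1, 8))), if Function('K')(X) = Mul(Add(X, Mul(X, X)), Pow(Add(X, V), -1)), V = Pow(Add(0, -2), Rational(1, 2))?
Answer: Add(Rational(233, 11), Mul(Rational(-36, 11), I, Pow(2, Rational(1, 2)))) ≈ Add(21.182, Mul(-4.6283, I))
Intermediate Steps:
V = Mul(I, Pow(2, Rational(1, 2))) (V = Pow(-2, Rational(1, 2)) = Mul(I, Pow(2, Rational(1, 2))) ≈ Mul(1.4142, I))
Function('K')(X) = Mul(Pow(Add(X, Mul(I, Pow(2, Rational(1, 2)))), -1), Add(X, Pow(X, 2))) (Function('K')(X) = Mul(Add(X, Mul(X, X)), Pow(Add(X, Mul(I, Pow(2, Rational(1, 2)))), -1)) = Mul(Add(X, Pow(X, 2)), Pow(Add(X, Mul(I, Pow(2, Rational(1, 2)))), -1)) = Mul(Pow(Add(X, Mul(I, Pow(2, Rational(1, 2)))), -1), Add(X, Pow(X, 2))))
Add(Mul(Function('K')(8), 3), Add(3, Mul(-1, 8))) = Add(Mul(Mul(8, Pow(Add(8, Mul(I, Pow(2, Rational(1, 2)))), -1), Add(1, 8)), 3), Add(3, Mul(-1, 8))) = Add(Mul(Mul(8, Pow(Add(8, Mul(I, Pow(2, Rational(1, 2)))), -1), 9), 3), Add(3, -8)) = Add(Mul(Mul(72, Pow(Add(8, Mul(I, Pow(2, Rational(1, 2)))), -1)), 3), -5) = Add(Mul(216, Pow(Add(8, Mul(I, Pow(2, Rational(1, 2)))), -1)), -5) = Add(-5, Mul(216, Pow(Add(8, Mul(I, Pow(2, Rational(1, 2)))), -1)))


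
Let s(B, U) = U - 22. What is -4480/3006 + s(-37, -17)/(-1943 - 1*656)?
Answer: -5763143/3906297 ≈ -1.4753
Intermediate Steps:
s(B, U) = -22 + U
-4480/3006 + s(-37, -17)/(-1943 - 1*656) = -4480/3006 + (-22 - 17)/(-1943 - 1*656) = -4480*1/3006 - 39/(-1943 - 656) = -2240/1503 - 39/(-2599) = -2240/1503 - 39*(-1/2599) = -2240/1503 + 39/2599 = -5763143/3906297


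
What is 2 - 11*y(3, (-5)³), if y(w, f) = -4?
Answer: 46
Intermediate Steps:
2 - 11*y(3, (-5)³) = 2 - 11*(-4) = 2 + 44 = 46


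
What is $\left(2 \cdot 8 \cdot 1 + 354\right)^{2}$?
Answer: $136900$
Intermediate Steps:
$\left(2 \cdot 8 \cdot 1 + 354\right)^{2} = \left(16 \cdot 1 + 354\right)^{2} = \left(16 + 354\right)^{2} = 370^{2} = 136900$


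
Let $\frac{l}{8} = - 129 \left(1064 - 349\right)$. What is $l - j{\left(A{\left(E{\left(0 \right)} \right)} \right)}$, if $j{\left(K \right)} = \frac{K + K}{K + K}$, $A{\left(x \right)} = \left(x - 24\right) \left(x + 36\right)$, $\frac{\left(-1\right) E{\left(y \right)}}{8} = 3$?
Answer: $-737881$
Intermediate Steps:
$E{\left(y \right)} = -24$ ($E{\left(y \right)} = \left(-8\right) 3 = -24$)
$l = -737880$ ($l = 8 \left(- 129 \left(1064 - 349\right)\right) = 8 \left(\left(-129\right) 715\right) = 8 \left(-92235\right) = -737880$)
$A{\left(x \right)} = \left(-24 + x\right) \left(36 + x\right)$
$j{\left(K \right)} = 1$ ($j{\left(K \right)} = \frac{2 K}{2 K} = 2 K \frac{1}{2 K} = 1$)
$l - j{\left(A{\left(E{\left(0 \right)} \right)} \right)} = -737880 - 1 = -737881$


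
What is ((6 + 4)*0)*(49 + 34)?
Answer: 0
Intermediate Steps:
((6 + 4)*0)*(49 + 34) = (10*0)*83 = 0*83 = 0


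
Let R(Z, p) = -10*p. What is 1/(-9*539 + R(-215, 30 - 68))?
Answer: -1/4471 ≈ -0.00022366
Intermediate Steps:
1/(-9*539 + R(-215, 30 - 68)) = 1/(-9*539 - 10*(30 - 68)) = 1/(-4851 - 10*(-38)) = 1/(-4851 + 380) = 1/(-4471) = -1/4471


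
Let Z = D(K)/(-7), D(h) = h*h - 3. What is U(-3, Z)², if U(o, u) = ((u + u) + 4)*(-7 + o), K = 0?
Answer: 115600/49 ≈ 2359.2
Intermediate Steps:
D(h) = -3 + h² (D(h) = h² - 3 = -3 + h²)
Z = 3/7 (Z = (-3 + 0²)/(-7) = (-3 + 0)*(-⅐) = -3*(-⅐) = 3/7 ≈ 0.42857)
U(o, u) = (-7 + o)*(4 + 2*u) (U(o, u) = (2*u + 4)*(-7 + o) = (4 + 2*u)*(-7 + o) = (-7 + o)*(4 + 2*u))
U(-3, Z)² = (-28 - 14*3/7 + 4*(-3) + 2*(-3)*(3/7))² = (-28 - 6 - 12 - 18/7)² = (-340/7)² = 115600/49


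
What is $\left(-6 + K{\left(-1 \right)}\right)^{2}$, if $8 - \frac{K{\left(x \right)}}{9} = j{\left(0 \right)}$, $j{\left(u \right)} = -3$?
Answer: $8649$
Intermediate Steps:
$K{\left(x \right)} = 99$ ($K{\left(x \right)} = 72 - -27 = 72 + 27 = 99$)
$\left(-6 + K{\left(-1 \right)}\right)^{2} = \left(-6 + 99\right)^{2} = 93^{2} = 8649$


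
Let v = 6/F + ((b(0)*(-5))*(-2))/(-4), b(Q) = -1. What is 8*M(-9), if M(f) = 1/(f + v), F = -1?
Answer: -16/25 ≈ -0.64000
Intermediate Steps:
v = -7/2 (v = 6/(-1) + (-1*(-5)*(-2))/(-4) = 6*(-1) + (5*(-2))*(-¼) = -6 - 10*(-¼) = -6 + 5/2 = -7/2 ≈ -3.5000)
M(f) = 1/(-7/2 + f) (M(f) = 1/(f - 7/2) = 1/(-7/2 + f))
8*M(-9) = 8*(2/(-7 + 2*(-9))) = 8*(2/(-7 - 18)) = 8*(2/(-25)) = 8*(2*(-1/25)) = 8*(-2/25) = -16/25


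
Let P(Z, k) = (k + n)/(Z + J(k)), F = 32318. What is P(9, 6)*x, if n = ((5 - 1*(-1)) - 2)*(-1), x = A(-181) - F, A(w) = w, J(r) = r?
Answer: -21666/5 ≈ -4333.2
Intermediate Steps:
x = -32499 (x = -181 - 1*32318 = -181 - 32318 = -32499)
n = -4 (n = ((5 + 1) - 2)*(-1) = (6 - 2)*(-1) = 4*(-1) = -4)
P(Z, k) = (-4 + k)/(Z + k) (P(Z, k) = (k - 4)/(Z + k) = (-4 + k)/(Z + k))
P(9, 6)*x = ((-4 + 6)/(9 + 6))*(-32499) = (2/15)*(-32499) = -21666/5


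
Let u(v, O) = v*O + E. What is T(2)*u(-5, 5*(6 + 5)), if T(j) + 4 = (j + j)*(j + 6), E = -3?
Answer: -7784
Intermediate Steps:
T(j) = -4 + 2*j*(6 + j) (T(j) = -4 + (j + j)*(j + 6) = -4 + (2*j)*(6 + j) = -4 + 2*j*(6 + j))
u(v, O) = -3 + O*v (u(v, O) = v*O - 3 = O*v - 3 = -3 + O*v)
T(2)*u(-5, 5*(6 + 5)) = (-4 + 2*2² + 12*2)*(-3 + (5*(6 + 5))*(-5)) = (-4 + 2*4 + 24)*(-3 + (5*11)*(-5)) = (-4 + 8 + 24)*(-3 + 55*(-5)) = 28*(-3 - 275) = 28*(-278) = -7784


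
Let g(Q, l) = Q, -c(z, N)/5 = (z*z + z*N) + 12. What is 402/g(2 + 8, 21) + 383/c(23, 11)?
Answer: 159211/3970 ≈ 40.104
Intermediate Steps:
c(z, N) = -60 - 5*z² - 5*N*z (c(z, N) = -5*((z*z + z*N) + 12) = -5*((z² + N*z) + 12) = -5*(12 + z² + N*z) = -60 - 5*z² - 5*N*z)
402/g(2 + 8, 21) + 383/c(23, 11) = 402/(2 + 8) + 383/(-60 - 5*23² - 5*11*23) = 402/10 + 383/(-60 - 5*529 - 1265) = 402*(⅒) + 383/(-60 - 2645 - 1265) = 201/5 + 383/(-3970) = 201/5 + 383*(-1/3970) = 201/5 - 383/3970 = 159211/3970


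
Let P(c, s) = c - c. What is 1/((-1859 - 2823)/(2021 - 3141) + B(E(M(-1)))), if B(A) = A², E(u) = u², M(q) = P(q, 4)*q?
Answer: 560/2341 ≈ 0.23921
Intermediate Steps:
P(c, s) = 0
M(q) = 0 (M(q) = 0*q = 0)
1/((-1859 - 2823)/(2021 - 3141) + B(E(M(-1)))) = 1/((-1859 - 2823)/(2021 - 3141) + (0²)²) = 1/(-4682/(-1120) + 0²) = 1/(-4682*(-1/1120) + 0) = 1/(2341/560 + 0) = 1/(2341/560) = 560/2341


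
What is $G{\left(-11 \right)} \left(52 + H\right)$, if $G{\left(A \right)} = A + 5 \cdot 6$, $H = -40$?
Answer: $228$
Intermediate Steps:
$G{\left(A \right)} = 30 + A$ ($G{\left(A \right)} = A + 30 = 30 + A$)
$G{\left(-11 \right)} \left(52 + H\right) = \left(30 - 11\right) \left(52 - 40\right) = 19 \cdot 12 = 228$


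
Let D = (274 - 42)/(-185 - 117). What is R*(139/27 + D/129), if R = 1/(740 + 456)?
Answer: 901483/209671956 ≈ 0.0042995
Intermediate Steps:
R = 1/1196 ≈ 0.00083612
D = -116/151 (D = 232/(-302) = 232*(-1/302) = -116/151 ≈ -0.76821)
R*(139/27 + D/129) = (139/27 - 116/151/129)/1196 = (139*(1/27) - 116/151*1/129)/1196 = (139/27 - 116/19479)/1196 = (1/1196)*(901483/175311) = 901483/209671956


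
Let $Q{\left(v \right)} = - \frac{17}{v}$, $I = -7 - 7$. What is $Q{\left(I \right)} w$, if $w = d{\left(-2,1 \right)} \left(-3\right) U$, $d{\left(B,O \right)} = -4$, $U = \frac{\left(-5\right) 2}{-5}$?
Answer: $\frac{204}{7} \approx 29.143$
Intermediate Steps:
$U = 2$ ($U = \left(-10\right) \left(- \frac{1}{5}\right) = 2$)
$I = -14$
$w = 24$ ($w = \left(-4\right) \left(-3\right) 2 = 12 \cdot 2 = 24$)
$Q{\left(I \right)} w = - \frac{17}{-14} \cdot 24 = \left(-17\right) \left(- \frac{1}{14}\right) 24 = \frac{17}{14} \cdot 24 = \frac{204}{7}$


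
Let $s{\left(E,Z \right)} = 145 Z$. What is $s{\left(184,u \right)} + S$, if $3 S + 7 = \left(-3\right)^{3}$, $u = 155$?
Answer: $\frac{67391}{3} \approx 22464.0$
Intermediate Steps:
$S = - \frac{34}{3}$ ($S = - \frac{7}{3} + \frac{\left(-3\right)^{3}}{3} = - \frac{7}{3} + \frac{1}{3} \left(-27\right) = - \frac{7}{3} - 9 = - \frac{34}{3} \approx -11.333$)
$s{\left(184,u \right)} + S = 145 \cdot 155 - \frac{34}{3} = 22475 - \frac{34}{3} = \frac{67391}{3}$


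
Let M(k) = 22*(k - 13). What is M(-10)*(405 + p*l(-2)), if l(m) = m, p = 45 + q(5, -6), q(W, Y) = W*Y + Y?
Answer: -195822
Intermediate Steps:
q(W, Y) = Y + W*Y
p = 9 (p = 45 - 6*(1 + 5) = 45 - 6*6 = 45 - 36 = 9)
M(k) = -286 + 22*k (M(k) = 22*(-13 + k) = -286 + 22*k)
M(-10)*(405 + p*l(-2)) = (-286 + 22*(-10))*(405 + 9*(-2)) = (-286 - 220)*(405 - 18) = -506*387 = -195822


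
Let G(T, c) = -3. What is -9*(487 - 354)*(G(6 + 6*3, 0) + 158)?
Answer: -185535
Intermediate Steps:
-9*(487 - 354)*(G(6 + 6*3, 0) + 158) = -9*(487 - 354)*(-3 + 158) = -1197*155 = -9*20615 = -185535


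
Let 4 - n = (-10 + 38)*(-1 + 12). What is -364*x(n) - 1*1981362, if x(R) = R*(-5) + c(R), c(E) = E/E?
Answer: -2535006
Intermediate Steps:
c(E) = 1
n = -304 (n = 4 - (-10 + 38)*(-1 + 12) = 4 - 28*11 = 4 - 1*308 = 4 - 308 = -304)
x(R) = 1 - 5*R (x(R) = R*(-5) + 1 = -5*R + 1 = 1 - 5*R)
-364*x(n) - 1*1981362 = -364*(1 - 5*(-304)) - 1*1981362 = -364*(1 + 1520) - 1981362 = -364*1521 - 1981362 = -553644 - 1981362 = -2535006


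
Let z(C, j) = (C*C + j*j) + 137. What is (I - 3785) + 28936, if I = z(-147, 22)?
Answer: 47381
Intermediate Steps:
z(C, j) = 137 + C² + j² (z(C, j) = (C² + j²) + 137 = 137 + C² + j²)
I = 22230 (I = 137 + (-147)² + 22² = 137 + 21609 + 484 = 22230)
(I - 3785) + 28936 = (22230 - 3785) + 28936 = 18445 + 28936 = 47381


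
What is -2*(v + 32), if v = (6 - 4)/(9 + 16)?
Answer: -1604/25 ≈ -64.160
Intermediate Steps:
v = 2/25 ≈ 0.080000
-2*(v + 32) = -2*(2/25 + 32) = -2*802/25 = -1604/25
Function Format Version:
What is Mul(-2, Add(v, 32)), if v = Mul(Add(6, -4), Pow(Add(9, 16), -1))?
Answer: Rational(-1604, 25) ≈ -64.160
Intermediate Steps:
v = Rational(2, 25) (v = Mul(2, Pow(25, -1)) = Mul(2, Rational(1, 25)) = Rational(2, 25) ≈ 0.080000)
Mul(-2, Add(v, 32)) = Mul(-2, Add(Rational(2, 25), 32)) = Mul(-2, Rational(802, 25)) = Rational(-1604, 25)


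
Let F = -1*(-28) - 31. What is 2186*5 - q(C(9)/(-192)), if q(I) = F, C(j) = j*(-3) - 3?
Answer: 10933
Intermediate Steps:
F = -3 (F = 28 - 31 = -3)
C(j) = -3 - 3*j (C(j) = -3*j - 3 = -3 - 3*j)
q(I) = -3
2186*5 - q(C(9)/(-192)) = 2186*5 - 1*(-3) = 10930 + 3 = 10933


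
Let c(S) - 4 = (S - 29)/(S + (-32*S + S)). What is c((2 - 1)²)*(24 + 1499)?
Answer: 112702/15 ≈ 7513.5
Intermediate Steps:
c(S) = 4 - (-29 + S)/(30*S) (c(S) = 4 + (S - 29)/(S + (-32*S + S)) = 4 + (-29 + S)/(S - 31*S) = 4 + (-29 + S)/((-30*S)) = 4 + (-29 + S)*(-1/(30*S)) = 4 - (-29 + S)/(30*S))
c((2 - 1)²)*(24 + 1499) = ((29 + 119*(2 - 1)²)/(30*((2 - 1)²)))*(24 + 1499) = ((29 + 119*1²)/(30*(1²)))*1523 = ((1/30)*(29 + 119*1)/1)*1523 = ((1/30)*1*(29 + 119))*1523 = ((1/30)*1*148)*1523 = (74/15)*1523 = 112702/15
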